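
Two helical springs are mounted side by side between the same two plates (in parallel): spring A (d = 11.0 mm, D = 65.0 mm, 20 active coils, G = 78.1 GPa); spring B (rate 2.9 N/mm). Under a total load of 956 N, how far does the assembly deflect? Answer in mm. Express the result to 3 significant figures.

k_A = Gd⁴/(8D³N_a) = (78.1×10³)(11.0⁴)/(8·65.0³·20) = 26.023 N/mm
Parallel: k_eq = 26.023 + 2.9 = 28.923 N/mm
δ = F/k_eq = 956/28.923 = 33.053 mm

33.1 mm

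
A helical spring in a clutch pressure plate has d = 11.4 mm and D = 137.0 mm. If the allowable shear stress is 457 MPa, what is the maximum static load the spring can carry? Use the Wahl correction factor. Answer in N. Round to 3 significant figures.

1730 N

C = D/d = 137.0/11.4 = 12.0175
K_W = (4C−1)/(4C−4) + 0.615/C = 47.070/44.070 + 0.0512 = 1.1192
τ_max = K·8FD/(πd³) → F_max = τ_allow·πd³/(8DK)
F_max = 457·π·11.4³/(8·137.0·1.1192) = 2.1271e+06/1226.7 = 1734 N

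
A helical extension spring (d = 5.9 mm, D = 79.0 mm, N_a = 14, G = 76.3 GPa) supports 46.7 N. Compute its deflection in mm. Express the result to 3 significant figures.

27.9 mm

k = Gd⁴/(8D³N_a) = (76.3×10³)(5.9⁴)/(8·79.0³·14) = 1.6743 N/mm
δ = F/k = 46.7 / 1.6743 = 27.892 mm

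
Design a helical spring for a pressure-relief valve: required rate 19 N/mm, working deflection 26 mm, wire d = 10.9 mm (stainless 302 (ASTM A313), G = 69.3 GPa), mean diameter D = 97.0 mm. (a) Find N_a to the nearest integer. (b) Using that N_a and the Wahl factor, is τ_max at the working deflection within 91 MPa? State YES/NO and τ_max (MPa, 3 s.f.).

N_a = Gd⁴/(8D³k) = (69.3×10³)(10.9⁴)/(8·97.0³·19) = 7.051 → N_a = 7
Actual rate k = Gd⁴/(8D³·7) = 19.14 N/mm
Working load F = kδ = 19.14·26 = 497.63 N
C = 97.0/10.9 = 8.8991; K_W = (4C−1)/(4C−4)+0.615/C = 1.1641
τ_max = K_W·8FD/(πd³) = 1.1641·94.916 = 110.49 MPa
τ_max > 91 MPa → exceeds allowable

(a) 7 coils; (b) NO, τ_max = 110 MPa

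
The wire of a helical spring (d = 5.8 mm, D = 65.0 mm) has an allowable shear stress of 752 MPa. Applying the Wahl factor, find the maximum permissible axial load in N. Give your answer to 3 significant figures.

C = D/d = 65.0/5.8 = 11.2069
K_W = (4C−1)/(4C−4) + 0.615/C = 43.828/40.828 + 0.0549 = 1.1284
τ_max = K·8FD/(πd³) → F_max = τ_allow·πd³/(8DK)
F_max = 752·π·5.8³/(8·65.0·1.1284) = 4.6095e+05/586.75 = 785.6 N

786 N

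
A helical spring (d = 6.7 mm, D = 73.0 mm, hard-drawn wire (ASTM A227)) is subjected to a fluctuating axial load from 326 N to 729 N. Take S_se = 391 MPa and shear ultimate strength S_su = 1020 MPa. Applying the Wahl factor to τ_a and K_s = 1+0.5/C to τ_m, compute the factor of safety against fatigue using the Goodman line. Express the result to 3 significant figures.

1.44

C = D/d = 73.0/6.7 = 10.8955; K_W = (4C−1)/(4C−4)+0.615/C = 1.1322; K_s = 1+0.5/C = 1.0459
F_a = (F_max−F_min)/2 = 201.5 N; F_m = (F_max+F_min)/2 = 527.5 N
τ_a = K_W·8F_aD/(πd³) = 1.1322 × 124.54 = 141.01 MPa
τ_m = K_s·8F_mD/(πd³) = 1.0459 × 326.03 = 340.99 MPa
Goodman: 1/n_f = τ_a/S_se + τ_m/S_su = 141.01/391 + 340.99/1020 = 0.36064 + 0.33431 = 0.69495
n_f = 1/0.69495 = 1.439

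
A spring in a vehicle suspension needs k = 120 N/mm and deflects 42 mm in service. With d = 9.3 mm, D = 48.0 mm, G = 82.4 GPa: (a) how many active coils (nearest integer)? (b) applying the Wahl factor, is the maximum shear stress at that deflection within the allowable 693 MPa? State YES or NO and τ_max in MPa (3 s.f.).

(a) 6 coils; (b) NO, τ_max = 963 MPa

N_a = Gd⁴/(8D³k) = (82.4×10³)(9.3⁴)/(8·48.0³·120) = 5.806 → N_a = 6
Actual rate k = Gd⁴/(8D³·6) = 116.12 N/mm
Working load F = kδ = 116.12·42 = 4876.9 N
C = 48.0/9.3 = 5.1613; K_W = (4C−1)/(4C−4)+0.615/C = 1.2994
τ_max = K_W·8FD/(πd³) = 1.2994·741.1 = 962.97 MPa
τ_max > 693 MPa → exceeds allowable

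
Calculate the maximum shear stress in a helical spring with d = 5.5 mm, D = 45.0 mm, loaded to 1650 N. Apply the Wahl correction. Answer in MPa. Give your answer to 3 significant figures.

Spring index C = D/d = 45.0/5.5 = 8.1818
K_W = (4C−1)/(4C−4) + 0.615/C = 31.727/28.727 + 0.0752 = 1.1796
τ₀ = 8FD/(πd³) = 8·1650·45.0/(π·5.5³) = 594000/522.68 = 1136.4 MPa
τ_max = K·τ₀ = 1.1796 × 1136.4 = 1340.5 MPa

1340 MPa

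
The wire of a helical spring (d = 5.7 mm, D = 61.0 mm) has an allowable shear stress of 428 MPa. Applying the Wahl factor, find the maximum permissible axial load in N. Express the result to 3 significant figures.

C = D/d = 61.0/5.7 = 10.7018
K_W = (4C−1)/(4C−4) + 0.615/C = 41.807/38.807 + 0.0575 = 1.1348
τ_max = K·8FD/(πd³) → F_max = τ_allow·πd³/(8DK)
F_max = 428·π·5.7³/(8·61.0·1.1348) = 2.4901e+05/553.77 = 449.67 N

450 N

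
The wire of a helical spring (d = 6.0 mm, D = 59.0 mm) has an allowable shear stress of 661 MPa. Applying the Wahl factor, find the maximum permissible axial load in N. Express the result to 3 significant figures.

C = D/d = 59.0/6.0 = 9.8333
K_W = (4C−1)/(4C−4) + 0.615/C = 38.333/35.333 + 0.0625 = 1.1474
τ_max = K·8FD/(πd³) → F_max = τ_allow·πd³/(8DK)
F_max = 661·π·6.0³/(8·59.0·1.1474) = 4.4854e+05/541.6 = 828.19 N

828 N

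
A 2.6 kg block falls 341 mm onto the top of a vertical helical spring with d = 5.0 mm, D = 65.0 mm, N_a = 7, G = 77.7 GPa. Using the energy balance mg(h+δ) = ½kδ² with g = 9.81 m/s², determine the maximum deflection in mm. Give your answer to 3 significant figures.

k = Gd⁴/(8D³N_a) = (77.7×10³)(5.0⁴)/(8·65.0³·7) = 3.1577 N/mm
W = mg = 2.6 × 9.81 = 25.506 N
½kδ² − Wδ − Wh = 0 → δ = (W + √(W² + 2kWh))/k
δ = (25.506 + √(650.56 + 54928.7))/3.1577 = (25.506 + 235.75)/3.1577 = 82.737 mm

82.7 mm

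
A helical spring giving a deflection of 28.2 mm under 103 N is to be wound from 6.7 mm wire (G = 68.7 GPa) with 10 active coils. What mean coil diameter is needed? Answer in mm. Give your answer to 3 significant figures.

78.0 mm

Required rate k = F/δ = 103/28.2 = 3.6525 N/mm
D = (Gd⁴/(8N_a·k))^(1/3) = (68.7×10³·6.7⁴/(8·10·3.6525))^(1/3)
  = (473781)^(1/3) = 77.9577 mm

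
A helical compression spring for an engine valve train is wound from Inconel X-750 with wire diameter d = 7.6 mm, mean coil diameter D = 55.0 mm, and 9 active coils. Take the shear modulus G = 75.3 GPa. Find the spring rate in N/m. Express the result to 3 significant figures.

k = Gd⁴/(8D³N_a) = (75.3×10³ × 7.6⁴) / (8 × 55.0³ × 9)
  = 2.51217e+08 / 1.1979e+07 = 20.971 N/mm = 20971 N/m

21000 N/m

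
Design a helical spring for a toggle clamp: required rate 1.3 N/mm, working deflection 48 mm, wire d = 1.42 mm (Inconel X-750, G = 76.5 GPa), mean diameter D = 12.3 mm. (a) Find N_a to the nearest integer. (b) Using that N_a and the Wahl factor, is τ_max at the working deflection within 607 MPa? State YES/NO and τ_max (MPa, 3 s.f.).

N_a = Gd⁴/(8D³k) = (76.5×10³)(1.42⁴)/(8·12.3³·1.3) = 16.07 → N_a = 16
Actual rate k = Gd⁴/(8D³·16) = 1.3058 N/mm
Working load F = kδ = 1.3058·48 = 62.68 N
C = 12.3/1.42 = 8.6620; K_W = (4C−1)/(4C−4)+0.615/C = 1.1689
τ_max = K_W·8FD/(πd³) = 1.1689·685.66 = 801.46 MPa
τ_max > 607 MPa → exceeds allowable

(a) 16 coils; (b) NO, τ_max = 801 MPa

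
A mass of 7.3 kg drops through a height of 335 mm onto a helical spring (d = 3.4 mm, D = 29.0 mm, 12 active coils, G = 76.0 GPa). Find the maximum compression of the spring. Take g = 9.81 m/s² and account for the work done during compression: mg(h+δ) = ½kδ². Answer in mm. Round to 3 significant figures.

k = Gd⁴/(8D³N_a) = (76.0×10³)(3.4⁴)/(8·29.0³·12) = 4.3377 N/mm
W = mg = 7.3 × 9.81 = 71.613 N
½kδ² − Wδ − Wh = 0 → δ = (W + √(W² + 2kWh))/k
δ = (71.613 + √(5128.4 + 208128))/4.3377 = (71.613 + 461.8)/4.3377 = 122.97 mm

123 mm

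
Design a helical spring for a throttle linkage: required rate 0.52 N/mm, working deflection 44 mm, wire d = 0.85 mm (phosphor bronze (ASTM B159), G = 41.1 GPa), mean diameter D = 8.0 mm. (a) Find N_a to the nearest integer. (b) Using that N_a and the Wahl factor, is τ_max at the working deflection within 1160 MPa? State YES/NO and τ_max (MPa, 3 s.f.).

N_a = Gd⁴/(8D³k) = (41.1×10³)(0.85⁴)/(8·8.0³·0.52) = 10.07 → N_a = 10
Actual rate k = Gd⁴/(8D³·10) = 0.52379 N/mm
Working load F = kδ = 0.52379·44 = 23.047 N
C = 8.0/0.85 = 9.4118; K_W = (4C−1)/(4C−4)+0.615/C = 1.1545
τ_max = K_W·8FD/(πd³) = 1.1545·764.51 = 882.63 MPa
τ_max ≤ 1160 MPa → acceptable

(a) 10 coils; (b) YES, τ_max = 883 MPa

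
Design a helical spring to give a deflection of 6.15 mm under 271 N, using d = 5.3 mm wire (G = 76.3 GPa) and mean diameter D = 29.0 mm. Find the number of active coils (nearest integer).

7

Required rate k = F/δ = 271/6.15 = 44.065 N/mm
N_a = Gd⁴/(8D³k) = (76.3×10³ × 5.3⁴)/(8 × 29.0³ × 44.065)
    = 6.02044e+07 / 8.59762e+06 = 7.002 → 7 coils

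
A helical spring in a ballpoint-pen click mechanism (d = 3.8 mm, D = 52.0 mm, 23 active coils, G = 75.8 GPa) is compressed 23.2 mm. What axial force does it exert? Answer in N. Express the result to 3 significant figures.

k = Gd⁴/(8D³N_a) = (75.8×10³)(3.8⁴)/(8·52.0³·23) = 0.61091 N/mm
F = k·δ = 0.61091 × 23.2 = 14.173 N

14.2 N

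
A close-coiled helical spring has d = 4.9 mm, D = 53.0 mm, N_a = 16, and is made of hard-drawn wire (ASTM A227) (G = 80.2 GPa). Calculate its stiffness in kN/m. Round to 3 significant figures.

2.43 kN/m

k = Gd⁴/(8D³N_a) = (80.2×10³ × 4.9⁴) / (8 × 53.0³ × 16)
  = 4.62337e+07 / 1.90563e+07 = 2.4262 N/mm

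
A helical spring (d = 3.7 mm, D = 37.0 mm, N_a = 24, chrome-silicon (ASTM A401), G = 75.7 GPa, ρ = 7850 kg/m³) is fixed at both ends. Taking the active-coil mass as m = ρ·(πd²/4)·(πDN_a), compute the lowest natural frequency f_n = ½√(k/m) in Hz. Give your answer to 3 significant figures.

39.4 Hz

k = Gd⁴/(8D³N_a) = (75.7×10³)(3.7⁴)/(8·37.0³·24) = 1.4588 N/mm = 1458.8 N/m
Wire length L = πDN_a = π·37.0·24 = 2789.7 mm
m = ρ·(πd²/4)·L = 7850 × 10.752×10⁻⁶ m² × 2.7897 m = 0.23546 kg
f_n = ½√(k/m) = 0.5·√(1458.8/0.23546) = 0.5·√(6195.4) = 39.355 Hz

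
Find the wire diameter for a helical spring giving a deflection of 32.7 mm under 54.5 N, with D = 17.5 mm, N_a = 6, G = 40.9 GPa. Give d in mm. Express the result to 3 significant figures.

Required rate k = F/δ = 54.5/32.7 = 1.6667 N/mm
d = (8D³N_a·k / G)^(1/4) = (8·17.5³·6·1.6667 / (40.9×10³))^0.25
  = (10.483)^0.25 = 1.7994 mm

1.80 mm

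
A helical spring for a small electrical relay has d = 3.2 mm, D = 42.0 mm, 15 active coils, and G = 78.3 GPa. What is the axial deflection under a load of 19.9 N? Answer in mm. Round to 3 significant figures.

21.5 mm

k = Gd⁴/(8D³N_a) = (78.3×10³)(3.2⁴)/(8·42.0³·15) = 0.92349 N/mm
δ = F/k = 19.9 / 0.92349 = 21.549 mm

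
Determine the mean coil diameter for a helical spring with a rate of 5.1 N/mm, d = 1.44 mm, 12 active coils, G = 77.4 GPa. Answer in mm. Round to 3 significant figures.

8.79 mm

D = (Gd⁴/(8N_a·k))^(1/3) = (77.4×10³·1.44⁴/(8·12·5.1))^(1/3)
  = (679.75)^(1/3) = 8.7926 mm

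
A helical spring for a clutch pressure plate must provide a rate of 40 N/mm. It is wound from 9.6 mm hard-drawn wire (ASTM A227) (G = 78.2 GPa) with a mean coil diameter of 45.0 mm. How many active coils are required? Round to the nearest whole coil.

N_a = Gd⁴/(8D³k) = (78.2×10³ × 9.6⁴)/(8 × 45.0³ × 40)
    = 6.64189e+08 / 2.916e+07 = 22.78 → 23 coils

23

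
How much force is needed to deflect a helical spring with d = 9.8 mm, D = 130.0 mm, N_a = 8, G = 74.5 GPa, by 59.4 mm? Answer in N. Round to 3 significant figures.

k = Gd⁴/(8D³N_a) = (74.5×10³)(9.8⁴)/(8·130.0³·8) = 4.8871 N/mm
F = k·δ = 4.8871 × 59.4 = 290.29 N

290 N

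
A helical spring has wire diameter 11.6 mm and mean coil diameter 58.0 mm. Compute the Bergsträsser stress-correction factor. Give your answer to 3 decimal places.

1.294

C = D/d = 58.0/11.6 = 5.0000
K_B = (4C+2)/(4C−3) = 22.000/17.000 = 1.2941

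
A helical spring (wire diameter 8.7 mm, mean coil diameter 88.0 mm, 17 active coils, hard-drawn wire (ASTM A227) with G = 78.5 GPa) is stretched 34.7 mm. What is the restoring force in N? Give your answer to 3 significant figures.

168 N

k = Gd⁴/(8D³N_a) = (78.5×10³)(8.7⁴)/(8·88.0³·17) = 4.8524 N/mm
F = k·δ = 4.8524 × 34.7 = 168.38 N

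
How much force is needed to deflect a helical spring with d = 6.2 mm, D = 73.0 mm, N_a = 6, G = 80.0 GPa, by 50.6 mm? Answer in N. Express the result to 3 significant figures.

k = Gd⁴/(8D³N_a) = (80.0×10³)(6.2⁴)/(8·73.0³·6) = 6.3306 N/mm
F = k·δ = 6.3306 × 50.6 = 320.33 N

320 N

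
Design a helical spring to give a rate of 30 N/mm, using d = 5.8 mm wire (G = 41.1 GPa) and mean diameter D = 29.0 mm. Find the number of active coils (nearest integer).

8

N_a = Gd⁴/(8D³k) = (41.1×10³ × 5.8⁴)/(8 × 29.0³ × 30)
    = 4.65108e+07 / 5.85336e+06 = 7.946 → 8 coils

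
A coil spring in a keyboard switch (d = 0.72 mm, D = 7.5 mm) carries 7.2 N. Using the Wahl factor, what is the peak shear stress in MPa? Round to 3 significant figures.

420 MPa

Spring index C = D/d = 7.5/0.72 = 10.4167
K_W = (4C−1)/(4C−4) + 0.615/C = 40.667/37.667 + 0.0590 = 1.1387
τ₀ = 8FD/(πd³) = 8·7.2·7.5/(π·0.72³) = 432/1.1726 = 368.41 MPa
τ_max = K·τ₀ = 1.1387 × 368.41 = 419.51 MPa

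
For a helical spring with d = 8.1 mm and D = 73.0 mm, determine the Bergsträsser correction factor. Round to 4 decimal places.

C = D/d = 73.0/8.1 = 9.0123
K_B = (4C+2)/(4C−3) = 38.049/33.049 = 1.1513

1.1513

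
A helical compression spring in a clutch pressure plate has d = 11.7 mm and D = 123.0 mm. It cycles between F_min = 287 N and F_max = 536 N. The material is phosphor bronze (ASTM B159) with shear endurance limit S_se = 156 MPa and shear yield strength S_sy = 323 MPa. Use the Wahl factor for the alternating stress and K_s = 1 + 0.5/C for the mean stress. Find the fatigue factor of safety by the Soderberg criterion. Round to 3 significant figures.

C = D/d = 123.0/11.7 = 10.5128; K_W = (4C−1)/(4C−4)+0.615/C = 1.1373; K_s = 1+0.5/C = 1.0476
F_a = (F_max−F_min)/2 = 124.5 N; F_m = (F_max+F_min)/2 = 411.5 N
τ_a = K_W·8F_aD/(πd³) = 1.1373 × 24.348 = 27.692 MPa
τ_m = K_s·8F_mD/(πd³) = 1.0476 × 80.474 = 84.302 MPa
Soderberg: 1/n_f = τ_a/S_se + τ_m/S_sy = 27.692/156 + 84.302/323 = 0.17751 + 0.26100 = 0.43851
n_f = 1/0.43851 = 2.28

2.28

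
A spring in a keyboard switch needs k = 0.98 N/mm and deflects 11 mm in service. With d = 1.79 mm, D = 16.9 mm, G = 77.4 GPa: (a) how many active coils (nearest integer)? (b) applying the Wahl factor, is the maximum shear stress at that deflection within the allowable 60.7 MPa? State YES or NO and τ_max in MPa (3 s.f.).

(a) 21 coils; (b) NO, τ_max = 93.3 MPa

N_a = Gd⁴/(8D³k) = (77.4×10³)(1.79⁴)/(8·16.9³·0.98) = 21 → N_a = 21
Actual rate k = Gd⁴/(8D³·21) = 0.9799 N/mm
Working load F = kδ = 0.9799·11 = 10.779 N
C = 16.9/1.79 = 9.4413; K_W = (4C−1)/(4C−4)+0.615/C = 1.1540
τ_max = K_W·8FD/(πd³) = 1.1540·80.881 = 93.335 MPa
τ_max > 60.7 MPa → exceeds allowable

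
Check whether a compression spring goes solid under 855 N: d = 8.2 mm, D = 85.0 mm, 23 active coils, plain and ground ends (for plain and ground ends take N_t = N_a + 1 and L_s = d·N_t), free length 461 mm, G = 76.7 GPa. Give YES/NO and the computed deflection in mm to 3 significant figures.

k = Gd⁴/(8D³N_a) = (76.7×10³)(8.2⁴)/(8·85.0³·23) = 3.0689 N/mm
N_t = 24; L_s = 8.2·24 = 196.8 mm; δ_solid = L₀ − L_s = 461 − 196.8 = 264.2 mm
δ = F/k = 855/3.0689 = 278.61 mm
δ ≥ δ_solid → spring goes solid

YES, δ = 279 mm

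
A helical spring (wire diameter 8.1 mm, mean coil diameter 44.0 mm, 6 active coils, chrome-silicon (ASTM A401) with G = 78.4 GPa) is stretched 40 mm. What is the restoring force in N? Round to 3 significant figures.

3300 N

k = Gd⁴/(8D³N_a) = (78.4×10³)(8.1⁴)/(8·44.0³·6) = 82.539 N/mm
F = k·δ = 82.539 × 40 = 3301.5 N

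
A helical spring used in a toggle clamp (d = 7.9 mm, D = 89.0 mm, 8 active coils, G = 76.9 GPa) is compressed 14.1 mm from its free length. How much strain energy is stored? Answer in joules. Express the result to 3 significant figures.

k = Gd⁴/(8D³N_a) = (76.9×10³)(7.9⁴)/(8·89.0³·8) = 6.6387 N/mm
U = ½kδ² = 0.5 × 6.6387 × 14.1² = 659.92 N·mm = 0.65992 J

0.660 J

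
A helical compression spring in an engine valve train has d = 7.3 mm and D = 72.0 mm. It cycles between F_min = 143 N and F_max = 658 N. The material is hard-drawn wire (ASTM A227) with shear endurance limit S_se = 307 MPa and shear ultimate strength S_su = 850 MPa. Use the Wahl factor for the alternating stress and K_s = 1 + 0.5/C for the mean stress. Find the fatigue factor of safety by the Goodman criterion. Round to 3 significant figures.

1.46

C = D/d = 72.0/7.3 = 9.8630; K_W = (4C−1)/(4C−4)+0.615/C = 1.1470; K_s = 1+0.5/C = 1.0507
F_a = (F_max−F_min)/2 = 257.5 N; F_m = (F_max+F_min)/2 = 400.5 N
τ_a = K_W·8F_aD/(πd³) = 1.1470 × 121.36 = 139.2 MPa
τ_m = K_s·8F_mD/(πd³) = 1.0507 × 188.76 = 198.33 MPa
Goodman: 1/n_f = τ_a/S_se + τ_m/S_su = 139.2/307 + 198.33/850 = 0.45342 + 0.23333 = 0.68674
n_f = 1/0.68674 = 1.456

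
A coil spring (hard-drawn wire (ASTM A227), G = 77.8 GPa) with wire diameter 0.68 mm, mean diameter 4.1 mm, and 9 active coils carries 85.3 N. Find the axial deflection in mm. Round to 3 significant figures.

25.4 mm

k = Gd⁴/(8D³N_a) = (77.8×10³)(0.68⁴)/(8·4.1³·9) = 3.3522 N/mm
δ = F/k = 85.3 / 3.3522 = 25.446 mm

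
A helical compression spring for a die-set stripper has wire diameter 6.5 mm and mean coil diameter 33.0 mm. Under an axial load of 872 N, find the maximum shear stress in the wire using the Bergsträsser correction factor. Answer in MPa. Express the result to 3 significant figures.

Spring index C = D/d = 33.0/6.5 = 5.0769
K_B = (4C+2)/(4C−3) = 22.308/17.308 = 1.2889
τ₀ = 8FD/(πd³) = 8·872·33.0/(π·6.5³) = 230208/862.76 = 266.83 MPa
τ_max = K·τ₀ = 1.2889 × 266.83 = 343.91 MPa

344 MPa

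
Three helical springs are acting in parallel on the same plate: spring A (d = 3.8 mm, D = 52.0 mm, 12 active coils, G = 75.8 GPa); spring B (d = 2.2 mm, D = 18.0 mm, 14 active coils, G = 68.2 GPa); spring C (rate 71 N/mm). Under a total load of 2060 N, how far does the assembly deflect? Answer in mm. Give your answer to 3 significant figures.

27.6 mm

k_A = Gd⁴/(8D³N_a) = (75.8×10³)(3.8⁴)/(8·52.0³·12) = 1.1709 N/mm
k_B = Gd⁴/(8D³N_a) = (68.2×10³)(2.2⁴)/(8·18.0³·14) = 2.4459 N/mm
Parallel: k_eq = 1.1709 + 2.4459 + 71 = 74.617 N/mm
δ = F/k_eq = 2060/74.617 = 27.608 mm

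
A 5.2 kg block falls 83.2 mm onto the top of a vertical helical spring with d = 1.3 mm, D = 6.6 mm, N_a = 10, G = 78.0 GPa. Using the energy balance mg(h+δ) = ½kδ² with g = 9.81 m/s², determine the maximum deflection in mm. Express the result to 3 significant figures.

k = Gd⁴/(8D³N_a) = (78.0×10³)(1.3⁴)/(8·6.6³·10) = 9.686 N/mm
W = mg = 5.2 × 9.81 = 51.012 N
½kδ² − Wδ − Wh = 0 → δ = (W + √(W² + 2kWh))/k
δ = (51.012 + √(2602.2 + 82218.9))/9.686 = (51.012 + 291.24)/9.686 = 35.335 mm

35.3 mm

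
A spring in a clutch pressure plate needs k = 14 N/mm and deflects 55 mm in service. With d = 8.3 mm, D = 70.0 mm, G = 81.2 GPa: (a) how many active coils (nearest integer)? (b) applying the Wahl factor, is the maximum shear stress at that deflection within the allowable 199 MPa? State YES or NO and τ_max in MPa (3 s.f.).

(a) 10 coils; (b) NO, τ_max = 283 MPa

N_a = Gd⁴/(8D³k) = (81.2×10³)(8.3⁴)/(8·70.0³·14) = 10.03 → N_a = 10
Actual rate k = Gd⁴/(8D³·10) = 14.044 N/mm
Working load F = kδ = 14.044·55 = 772.41 N
C = 70.0/8.3 = 8.4337; K_W = (4C−1)/(4C−4)+0.615/C = 1.1738
τ_max = K_W·8FD/(πd³) = 1.1738·240.8 = 282.65 MPa
τ_max > 199 MPa → exceeds allowable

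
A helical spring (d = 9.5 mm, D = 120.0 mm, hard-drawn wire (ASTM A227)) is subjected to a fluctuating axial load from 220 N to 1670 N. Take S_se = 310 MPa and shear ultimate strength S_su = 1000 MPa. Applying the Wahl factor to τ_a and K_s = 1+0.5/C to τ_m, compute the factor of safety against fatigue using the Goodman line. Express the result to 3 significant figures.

C = D/d = 120.0/9.5 = 12.6316; K_W = (4C−1)/(4C−4)+0.615/C = 1.1132; K_s = 1+0.5/C = 1.0396
F_a = (F_max−F_min)/2 = 725 N; F_m = (F_max+F_min)/2 = 945 N
τ_a = K_W·8F_aD/(πd³) = 1.1132 × 258.4 = 287.64 MPa
τ_m = K_s·8F_mD/(πd³) = 1.0396 × 336.81 = 350.14 MPa
Goodman: 1/n_f = τ_a/S_se + τ_m/S_su = 287.64/310 + 350.14/1000 = 0.92787 + 0.35014 = 1.278
n_f = 1/1.278 = 0.7825

0.782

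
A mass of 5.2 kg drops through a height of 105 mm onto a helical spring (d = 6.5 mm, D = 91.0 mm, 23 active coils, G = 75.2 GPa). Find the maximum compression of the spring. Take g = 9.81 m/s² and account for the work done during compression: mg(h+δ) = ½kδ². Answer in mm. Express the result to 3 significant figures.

170 mm

k = Gd⁴/(8D³N_a) = (75.2×10³)(6.5⁴)/(8·91.0³·23) = 0.96812 N/mm
W = mg = 5.2 × 9.81 = 51.012 N
½kδ² − Wδ − Wh = 0 → δ = (W + √(W² + 2kWh))/k
δ = (51.012 + √(2602.2 + 10371))/0.96812 = (51.012 + 113.9)/0.96812 = 170.34 mm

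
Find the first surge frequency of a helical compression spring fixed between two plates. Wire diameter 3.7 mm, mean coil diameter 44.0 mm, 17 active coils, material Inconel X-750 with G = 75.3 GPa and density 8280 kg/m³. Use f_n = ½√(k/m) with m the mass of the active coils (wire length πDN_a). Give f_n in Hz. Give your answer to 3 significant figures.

38.2 Hz

k = Gd⁴/(8D³N_a) = (75.3×10³)(3.7⁴)/(8·44.0³·17) = 1.2182 N/mm = 1218.2 N/m
Wire length L = πDN_a = π·44.0·17 = 2349.9 mm
m = ρ·(πd²/4)·L = 8280 × 10.752×10⁻⁶ m² × 2.3499 m = 0.20921 kg
f_n = ½√(k/m) = 0.5·√(1218.2/0.20921) = 0.5·√(5822.8) = 38.154 Hz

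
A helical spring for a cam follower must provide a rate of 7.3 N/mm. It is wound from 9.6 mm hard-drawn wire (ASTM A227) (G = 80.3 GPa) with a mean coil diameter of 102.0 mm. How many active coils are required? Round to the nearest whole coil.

N_a = Gd⁴/(8D³k) = (80.3×10³ × 9.6⁴)/(8 × 102.0³ × 7.3)
    = 6.82025e+08 / 6.19745e+07 = 11 → 11 coils

11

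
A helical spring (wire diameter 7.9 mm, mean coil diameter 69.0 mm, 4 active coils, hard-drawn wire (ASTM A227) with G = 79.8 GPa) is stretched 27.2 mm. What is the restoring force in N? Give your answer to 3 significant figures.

804 N

k = Gd⁴/(8D³N_a) = (79.8×10³)(7.9⁴)/(8·69.0³·4) = 29.567 N/mm
F = k·δ = 29.567 × 27.2 = 804.23 N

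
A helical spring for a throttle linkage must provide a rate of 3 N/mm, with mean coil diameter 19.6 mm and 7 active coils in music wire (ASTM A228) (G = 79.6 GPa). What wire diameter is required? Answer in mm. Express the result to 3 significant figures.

2.00 mm

d = (8D³N_a·k / G)^(1/4) = (8·19.6³·7·3 / (79.6×10³))^0.25
  = (15.891)^0.25 = 1.9966 mm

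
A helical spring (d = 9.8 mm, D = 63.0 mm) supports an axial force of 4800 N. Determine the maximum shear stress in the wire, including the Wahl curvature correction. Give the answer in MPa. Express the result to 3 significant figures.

1010 MPa

Spring index C = D/d = 63.0/9.8 = 6.4286
K_W = (4C−1)/(4C−4) + 0.615/C = 24.714/21.714 + 0.0957 = 1.2338
τ₀ = 8FD/(πd³) = 8·4800·63.0/(π·9.8³) = 2.4192e+06/2956.8 = 818.17 MPa
τ_max = K·τ₀ = 1.2338 × 818.17 = 1009.5 MPa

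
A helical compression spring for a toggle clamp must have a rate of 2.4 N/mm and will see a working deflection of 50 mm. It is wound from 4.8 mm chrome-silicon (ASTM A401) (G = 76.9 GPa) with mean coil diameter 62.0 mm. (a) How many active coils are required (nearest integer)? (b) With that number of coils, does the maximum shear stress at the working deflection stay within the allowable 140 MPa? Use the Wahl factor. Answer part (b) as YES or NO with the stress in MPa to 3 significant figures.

(a) 9 coils; (b) NO, τ_max = 189 MPa

N_a = Gd⁴/(8D³k) = (76.9×10³)(4.8⁴)/(8·62.0³·2.4) = 8.921 → N_a = 9
Actual rate k = Gd⁴/(8D³·9) = 2.3789 N/mm
Working load F = kδ = 2.3789·50 = 118.95 N
C = 62.0/4.8 = 12.9167; K_W = (4C−1)/(4C−4)+0.615/C = 1.1105
τ_max = K_W·8FD/(πd³) = 1.1105·169.81 = 188.58 MPa
τ_max > 140 MPa → exceeds allowable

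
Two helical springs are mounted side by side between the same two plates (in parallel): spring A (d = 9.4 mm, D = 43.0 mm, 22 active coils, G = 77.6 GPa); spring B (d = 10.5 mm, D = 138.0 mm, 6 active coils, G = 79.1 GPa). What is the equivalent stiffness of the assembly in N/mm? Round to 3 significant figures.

50.9 N/mm

k_A = Gd⁴/(8D³N_a) = (77.6×10³)(9.4⁴)/(8·43.0³·22) = 43.297 N/mm
k_B = Gd⁴/(8D³N_a) = (79.1×10³)(10.5⁴)/(8·138.0³·6) = 7.6218 N/mm
Parallel: k_eq = 43.297 + 7.6218 = 50.918 N/mm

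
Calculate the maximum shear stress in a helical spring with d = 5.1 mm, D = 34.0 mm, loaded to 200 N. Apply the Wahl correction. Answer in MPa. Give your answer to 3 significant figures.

160 MPa

Spring index C = D/d = 34.0/5.1 = 6.6667
K_W = (4C−1)/(4C−4) + 0.615/C = 25.667/22.667 + 0.0922 = 1.2246
τ₀ = 8FD/(πd³) = 8·200·34.0/(π·5.1³) = 54400/416.74 = 130.54 MPa
τ_max = K·τ₀ = 1.2246 × 130.54 = 159.86 MPa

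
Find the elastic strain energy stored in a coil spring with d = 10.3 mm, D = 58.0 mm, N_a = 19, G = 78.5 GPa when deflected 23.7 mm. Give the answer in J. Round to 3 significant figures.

8.37 J

k = Gd⁴/(8D³N_a) = (78.5×10³)(10.3⁴)/(8·58.0³·19) = 29.791 N/mm
U = ½kδ² = 0.5 × 29.791 × 23.7² = 8366.8 N·mm = 8.3668 J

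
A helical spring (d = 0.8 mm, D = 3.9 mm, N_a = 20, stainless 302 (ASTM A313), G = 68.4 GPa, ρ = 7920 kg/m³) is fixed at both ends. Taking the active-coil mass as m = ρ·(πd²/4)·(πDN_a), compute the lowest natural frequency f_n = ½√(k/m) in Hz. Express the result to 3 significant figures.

870 Hz

k = Gd⁴/(8D³N_a) = (68.4×10³)(0.8⁴)/(8·3.9³·20) = 2.9519 N/mm = 2951.9 N/m
Wire length L = πDN_a = π·3.9·20 = 245.04 mm
m = ρ·(πd²/4)·L = 7920 × 0.50265×10⁻⁶ m² × 0.24504 m = 0.00097553 kg
f_n = ½√(k/m) = 0.5·√(2951.9/0.00097553) = 0.5·√(3.026e+06) = 869.76 Hz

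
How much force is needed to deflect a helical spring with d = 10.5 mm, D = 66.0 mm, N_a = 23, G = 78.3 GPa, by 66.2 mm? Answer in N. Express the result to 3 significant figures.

1190 N

k = Gd⁴/(8D³N_a) = (78.3×10³)(10.5⁴)/(8·66.0³·23) = 17.992 N/mm
F = k·δ = 17.992 × 66.2 = 1191 N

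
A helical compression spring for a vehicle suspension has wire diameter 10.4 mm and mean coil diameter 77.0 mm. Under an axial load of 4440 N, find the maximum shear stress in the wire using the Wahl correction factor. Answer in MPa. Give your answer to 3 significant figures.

Spring index C = D/d = 77.0/10.4 = 7.4038
K_W = (4C−1)/(4C−4) + 0.615/C = 28.615/25.615 + 0.0831 = 1.2002
τ₀ = 8FD/(πd³) = 8·4440·77.0/(π·10.4³) = 2.73504e+06/3533.9 = 773.95 MPa
τ_max = K·τ₀ = 1.2002 × 773.95 = 928.88 MPa

929 MPa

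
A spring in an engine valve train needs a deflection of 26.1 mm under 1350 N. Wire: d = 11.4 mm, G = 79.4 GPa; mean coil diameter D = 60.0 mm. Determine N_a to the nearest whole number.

15

Required rate k = F/δ = 1350/26.1 = 51.724 N/mm
N_a = Gd⁴/(8D³k) = (79.4×10³ × 11.4⁴)/(8 × 60.0³ × 51.724)
    = 1.34103e+09 / 8.93793e+07 = 15 → 15 coils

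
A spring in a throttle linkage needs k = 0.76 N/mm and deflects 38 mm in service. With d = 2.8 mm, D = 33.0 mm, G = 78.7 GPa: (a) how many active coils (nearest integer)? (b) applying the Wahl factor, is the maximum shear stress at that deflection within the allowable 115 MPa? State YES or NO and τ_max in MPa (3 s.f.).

N_a = Gd⁴/(8D³k) = (78.7×10³)(2.8⁴)/(8·33.0³·0.76) = 22.14 → N_a = 22
Actual rate k = Gd⁴/(8D³·22) = 0.76481 N/mm
Working load F = kδ = 0.76481·38 = 29.063 N
C = 33.0/2.8 = 11.7857; K_W = (4C−1)/(4C−4)+0.615/C = 1.1217
τ_max = K_W·8FD/(πd³) = 1.1217·111.25 = 124.8 MPa
τ_max > 115 MPa → exceeds allowable

(a) 22 coils; (b) NO, τ_max = 125 MPa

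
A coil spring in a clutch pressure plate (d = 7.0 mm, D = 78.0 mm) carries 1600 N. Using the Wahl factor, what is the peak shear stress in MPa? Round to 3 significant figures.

1050 MPa

Spring index C = D/d = 78.0/7.0 = 11.1429
K_W = (4C−1)/(4C−4) + 0.615/C = 43.571/40.571 + 0.0552 = 1.1291
τ₀ = 8FD/(πd³) = 8·1600·78.0/(π·7.0³) = 998400/1077.6 = 926.53 MPa
τ_max = K·τ₀ = 1.1291 × 926.53 = 1046.2 MPa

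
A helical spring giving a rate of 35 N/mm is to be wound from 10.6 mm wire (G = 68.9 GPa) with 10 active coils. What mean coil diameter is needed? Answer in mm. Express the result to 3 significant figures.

D = (Gd⁴/(8N_a·k))^(1/3) = (68.9×10³·10.6⁴/(8·10·35))^(1/3)
  = (310660)^(1/3) = 67.7270 mm

67.7 mm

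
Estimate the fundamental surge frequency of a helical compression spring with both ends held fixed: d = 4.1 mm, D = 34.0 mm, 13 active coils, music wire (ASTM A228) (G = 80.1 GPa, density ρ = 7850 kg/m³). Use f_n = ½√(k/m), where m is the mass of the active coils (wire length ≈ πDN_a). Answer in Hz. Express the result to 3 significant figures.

98.1 Hz

k = Gd⁴/(8D³N_a) = (80.1×10³)(4.1⁴)/(8·34.0³·13) = 5.5373 N/mm = 5537.3 N/m
Wire length L = πDN_a = π·34.0·13 = 1388.6 mm
m = ρ·(πd²/4)·L = 7850 × 13.203×10⁻⁶ m² × 1.3886 m = 0.14391 kg
f_n = ½√(k/m) = 0.5·√(5537.3/0.14391) = 0.5·√(38477) = 98.077 Hz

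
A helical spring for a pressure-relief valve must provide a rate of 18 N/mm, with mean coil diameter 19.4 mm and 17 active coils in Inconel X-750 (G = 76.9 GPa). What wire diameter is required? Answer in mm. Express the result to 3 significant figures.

3.90 mm

d = (8D³N_a·k / G)^(1/4) = (8·19.4³·17·18 / (76.9×10³))^0.25
  = (232.43)^0.25 = 3.9046 mm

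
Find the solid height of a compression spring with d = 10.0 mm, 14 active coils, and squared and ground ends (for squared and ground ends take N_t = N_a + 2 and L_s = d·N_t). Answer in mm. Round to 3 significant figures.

squared and ground ends: N_t = N_a + 2 = 14 + 2 = 16
L_s = d·N_t = 10.0 × 16 = 160 mm

160 mm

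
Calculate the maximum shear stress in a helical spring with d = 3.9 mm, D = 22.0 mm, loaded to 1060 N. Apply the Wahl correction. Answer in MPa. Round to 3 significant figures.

Spring index C = D/d = 22.0/3.9 = 5.6410
K_W = (4C−1)/(4C−4) + 0.615/C = 21.564/18.564 + 0.1090 = 1.2706
τ₀ = 8FD/(πd³) = 8·1060·22.0/(π·3.9³) = 186560/186.36 = 1001.1 MPa
τ_max = K·τ₀ = 1.2706 × 1001.1 = 1272 MPa

1270 MPa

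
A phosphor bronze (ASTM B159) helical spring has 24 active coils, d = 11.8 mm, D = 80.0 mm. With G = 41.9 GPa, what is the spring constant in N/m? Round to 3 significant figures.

8260 N/m

k = Gd⁴/(8D³N_a) = (41.9×10³ × 11.8⁴) / (8 × 80.0³ × 24)
  = 8.12348e+08 / 9.8304e+07 = 8.2636 N/mm = 8263.6 N/m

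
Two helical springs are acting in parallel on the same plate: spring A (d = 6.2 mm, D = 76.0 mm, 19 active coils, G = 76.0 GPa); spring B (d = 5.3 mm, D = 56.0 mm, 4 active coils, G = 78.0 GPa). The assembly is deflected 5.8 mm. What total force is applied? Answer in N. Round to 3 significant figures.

73.3 N

k_A = Gd⁴/(8D³N_a) = (76.0×10³)(6.2⁴)/(8·76.0³·19) = 1.683 N/mm
k_B = Gd⁴/(8D³N_a) = (78.0×10³)(5.3⁴)/(8·56.0³·4) = 10.952 N/mm
Parallel: k_eq = 1.683 + 10.952 = 12.635 N/mm
F = k_eq·δ = 12.635·5.8 = 73.282 N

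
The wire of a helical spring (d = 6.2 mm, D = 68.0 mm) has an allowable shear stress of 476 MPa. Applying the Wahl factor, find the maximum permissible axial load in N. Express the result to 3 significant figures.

C = D/d = 68.0/6.2 = 10.9677
K_W = (4C−1)/(4C−4) + 0.615/C = 42.871/39.871 + 0.0561 = 1.1313
τ_max = K·8FD/(πd³) → F_max = τ_allow·πd³/(8DK)
F_max = 476·π·6.2³/(8·68.0·1.1313) = 3.564e+05/615.44 = 579.09 N

579 N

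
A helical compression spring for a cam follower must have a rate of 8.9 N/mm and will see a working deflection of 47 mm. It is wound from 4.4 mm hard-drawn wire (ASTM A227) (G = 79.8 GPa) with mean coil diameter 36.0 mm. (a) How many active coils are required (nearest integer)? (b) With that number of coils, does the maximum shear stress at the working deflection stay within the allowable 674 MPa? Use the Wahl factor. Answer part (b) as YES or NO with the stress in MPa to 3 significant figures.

(a) 9 coils; (b) YES, τ_max = 531 MPa

N_a = Gd⁴/(8D³k) = (79.8×10³)(4.4⁴)/(8·36.0³·8.9) = 9.004 → N_a = 9
Actual rate k = Gd⁴/(8D³·9) = 8.9038 N/mm
Working load F = kδ = 8.9038·47 = 418.48 N
C = 36.0/4.4 = 8.1818; K_W = (4C−1)/(4C−4)+0.615/C = 1.1796
τ_max = K_W·8FD/(πd³) = 1.1796·450.36 = 531.24 MPa
τ_max ≤ 674 MPa → acceptable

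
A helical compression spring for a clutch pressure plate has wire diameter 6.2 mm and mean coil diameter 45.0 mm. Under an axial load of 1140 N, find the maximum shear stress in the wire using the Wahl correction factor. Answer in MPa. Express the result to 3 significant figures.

Spring index C = D/d = 45.0/6.2 = 7.2581
K_W = (4C−1)/(4C−4) + 0.615/C = 28.032/25.032 + 0.0847 = 1.2046
τ₀ = 8FD/(πd³) = 8·1140·45.0/(π·6.2³) = 410400/748.73 = 548.13 MPa
τ_max = K·τ₀ = 1.2046 × 548.13 = 660.26 MPa

660 MPa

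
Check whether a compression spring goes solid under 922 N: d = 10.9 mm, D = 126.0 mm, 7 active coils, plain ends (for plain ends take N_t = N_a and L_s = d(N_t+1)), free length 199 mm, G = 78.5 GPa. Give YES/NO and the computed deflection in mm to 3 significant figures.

k = Gd⁴/(8D³N_a) = (78.5×10³)(10.9⁴)/(8·126.0³·7) = 9.8918 N/mm
N_t = 7; L_s = 10.9·8 = 87.2 mm; δ_solid = L₀ − L_s = 199 − 87.2 = 111.8 mm
δ = F/k = 922/9.8918 = 93.208 mm
δ < δ_solid → spring does not go solid

NO, δ = 93.2 mm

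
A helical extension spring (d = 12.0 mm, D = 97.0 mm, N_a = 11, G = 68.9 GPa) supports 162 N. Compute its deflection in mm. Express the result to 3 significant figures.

k = Gd⁴/(8D³N_a) = (68.9×10³)(12.0⁴)/(8·97.0³·11) = 17.789 N/mm
δ = F/k = 162 / 17.789 = 9.1069 mm

9.11 mm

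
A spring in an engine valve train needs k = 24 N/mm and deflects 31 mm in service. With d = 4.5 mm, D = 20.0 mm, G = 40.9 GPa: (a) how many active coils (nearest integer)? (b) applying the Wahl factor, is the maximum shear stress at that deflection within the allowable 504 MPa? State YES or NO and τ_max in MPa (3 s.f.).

(a) 11 coils; (b) NO, τ_max = 560 MPa

N_a = Gd⁴/(8D³k) = (40.9×10³)(4.5⁴)/(8·20.0³·24) = 10.92 → N_a = 11
Actual rate k = Gd⁴/(8D³·11) = 23.823 N/mm
Working load F = kδ = 23.823·31 = 738.52 N
C = 20.0/4.5 = 4.4444; K_W = (4C−1)/(4C−4)+0.615/C = 1.3561
τ_max = K_W·8FD/(πd³) = 1.3561·412.76 = 559.75 MPa
τ_max > 504 MPa → exceeds allowable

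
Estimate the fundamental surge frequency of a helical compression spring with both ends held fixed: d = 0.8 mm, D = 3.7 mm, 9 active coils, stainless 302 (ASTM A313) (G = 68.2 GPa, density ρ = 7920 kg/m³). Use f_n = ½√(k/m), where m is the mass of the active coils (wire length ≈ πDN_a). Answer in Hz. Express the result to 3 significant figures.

2140 Hz

k = Gd⁴/(8D³N_a) = (68.2×10³)(0.8⁴)/(8·3.7³·9) = 7.6596 N/mm = 7659.6 N/m
Wire length L = πDN_a = π·3.7·9 = 104.62 mm
m = ρ·(πd²/4)·L = 7920 × 0.50265×10⁻⁶ m² × 0.10462 m = 0.00041648 kg
f_n = ½√(k/m) = 0.5·√(7659.6/0.00041648) = 0.5·√(1.8392e+07) = 2144.3 Hz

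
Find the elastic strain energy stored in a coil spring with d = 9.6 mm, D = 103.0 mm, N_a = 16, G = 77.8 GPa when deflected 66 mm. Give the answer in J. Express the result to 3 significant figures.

k = Gd⁴/(8D³N_a) = (77.8×10³)(9.6⁴)/(8·103.0³·16) = 4.7244 N/mm
U = ½kδ² = 0.5 × 4.7244 × 66² = 10290 N·mm = 10.29 J

10.3 J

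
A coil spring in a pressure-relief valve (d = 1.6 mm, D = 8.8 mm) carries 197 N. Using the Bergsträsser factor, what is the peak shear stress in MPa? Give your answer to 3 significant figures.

1360 MPa

Spring index C = D/d = 8.8/1.6 = 5.5000
K_B = (4C+2)/(4C−3) = 24.000/19.000 = 1.2632
τ₀ = 8FD/(πd³) = 8·197·8.8/(π·1.6³) = 13868.8/12.868 = 1077.8 MPa
τ_max = K·τ₀ = 1.2632 × 1077.8 = 1361.4 MPa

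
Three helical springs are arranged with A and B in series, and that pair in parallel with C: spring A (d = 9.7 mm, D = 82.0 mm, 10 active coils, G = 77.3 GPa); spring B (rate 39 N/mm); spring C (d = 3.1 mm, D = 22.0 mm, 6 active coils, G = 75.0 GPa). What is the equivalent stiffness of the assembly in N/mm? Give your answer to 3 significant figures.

24.7 N/mm

k_A = Gd⁴/(8D³N_a) = (77.3×10³)(9.7⁴)/(8·82.0³·10) = 15.514 N/mm
k_C = Gd⁴/(8D³N_a) = (75.0×10³)(3.1⁴)/(8·22.0³·6) = 13.552 N/mm
Springs A,B series: k_AB = 1/(1/15.514+1/39) = 11.099 N/mm; parallel with C: k_eq = 11.099+13.552 = 24.651 N/mm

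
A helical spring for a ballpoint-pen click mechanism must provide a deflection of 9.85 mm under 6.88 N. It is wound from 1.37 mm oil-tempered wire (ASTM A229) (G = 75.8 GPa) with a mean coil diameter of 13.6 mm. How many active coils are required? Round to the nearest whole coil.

Required rate k = F/δ = 6.88/9.85 = 0.69848 N/mm
N_a = Gd⁴/(8D³k) = (75.8×10³ × 1.37⁴)/(8 × 13.6³ × 0.69848)
    = 267025 / 14055.9 = 19 → 19 coils

19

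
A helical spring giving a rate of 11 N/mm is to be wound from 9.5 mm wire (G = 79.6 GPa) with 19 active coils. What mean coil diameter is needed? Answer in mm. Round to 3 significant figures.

72.9 mm

D = (Gd⁴/(8N_a·k))^(1/3) = (79.6×10³·9.5⁴/(8·19·11))^(1/3)
  = (387767)^(1/3) = 72.9217 mm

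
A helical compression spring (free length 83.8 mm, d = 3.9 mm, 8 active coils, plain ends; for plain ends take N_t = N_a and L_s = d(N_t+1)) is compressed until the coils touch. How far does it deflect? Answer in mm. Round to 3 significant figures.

48.7 mm

N_t = 8; L_s = 3.9·9 = 35.1 mm
δ_solid = L₀ − L_s = 83.8 − 35.1 = 48.7 mm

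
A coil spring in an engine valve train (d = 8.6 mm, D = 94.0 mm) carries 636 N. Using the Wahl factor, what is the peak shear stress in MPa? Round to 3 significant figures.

271 MPa

Spring index C = D/d = 94.0/8.6 = 10.9302
K_W = (4C−1)/(4C−4) + 0.615/C = 42.721/39.721 + 0.0563 = 1.1318
τ₀ = 8FD/(πd³) = 8·636·94.0/(π·8.6³) = 478272/1998.2 = 239.35 MPa
τ_max = K·τ₀ = 1.1318 × 239.35 = 270.89 MPa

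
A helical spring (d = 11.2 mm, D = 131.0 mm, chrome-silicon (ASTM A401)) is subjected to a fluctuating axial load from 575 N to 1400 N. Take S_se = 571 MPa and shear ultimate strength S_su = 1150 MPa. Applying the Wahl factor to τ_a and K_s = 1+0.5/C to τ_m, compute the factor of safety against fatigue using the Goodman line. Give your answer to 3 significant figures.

C = D/d = 131.0/11.2 = 11.6964; K_W = (4C−1)/(4C−4)+0.615/C = 1.1227; K_s = 1+0.5/C = 1.0427
F_a = (F_max−F_min)/2 = 412.5 N; F_m = (F_max+F_min)/2 = 987.5 N
τ_a = K_W·8F_aD/(πd³) = 1.1227 × 97.945 = 109.96 MPa
τ_m = K_s·8F_mD/(πd³) = 1.0427 × 234.47 = 244.5 MPa
Goodman: 1/n_f = τ_a/S_se + τ_m/S_su = 109.96/571 + 244.5/1150 = 0.19258 + 0.21261 = 0.40518
n_f = 1/0.40518 = 2.468

2.47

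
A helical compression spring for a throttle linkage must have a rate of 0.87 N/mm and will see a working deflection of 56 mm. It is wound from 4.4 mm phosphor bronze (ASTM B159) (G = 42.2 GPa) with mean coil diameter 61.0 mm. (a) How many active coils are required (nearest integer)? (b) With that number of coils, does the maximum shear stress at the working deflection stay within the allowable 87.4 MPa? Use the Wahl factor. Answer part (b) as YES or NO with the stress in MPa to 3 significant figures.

N_a = Gd⁴/(8D³k) = (42.2×10³)(4.4⁴)/(8·61.0³·0.87) = 10.01 → N_a = 10
Actual rate k = Gd⁴/(8D³·10) = 0.87105 N/mm
Working load F = kδ = 0.87105·56 = 48.779 N
C = 61.0/4.4 = 13.8636; K_W = (4C−1)/(4C−4)+0.615/C = 1.1027
τ_max = K_W·8FD/(πd³) = 1.1027·88.95 = 98.081 MPa
τ_max > 87.4 MPa → exceeds allowable

(a) 10 coils; (b) NO, τ_max = 98.1 MPa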